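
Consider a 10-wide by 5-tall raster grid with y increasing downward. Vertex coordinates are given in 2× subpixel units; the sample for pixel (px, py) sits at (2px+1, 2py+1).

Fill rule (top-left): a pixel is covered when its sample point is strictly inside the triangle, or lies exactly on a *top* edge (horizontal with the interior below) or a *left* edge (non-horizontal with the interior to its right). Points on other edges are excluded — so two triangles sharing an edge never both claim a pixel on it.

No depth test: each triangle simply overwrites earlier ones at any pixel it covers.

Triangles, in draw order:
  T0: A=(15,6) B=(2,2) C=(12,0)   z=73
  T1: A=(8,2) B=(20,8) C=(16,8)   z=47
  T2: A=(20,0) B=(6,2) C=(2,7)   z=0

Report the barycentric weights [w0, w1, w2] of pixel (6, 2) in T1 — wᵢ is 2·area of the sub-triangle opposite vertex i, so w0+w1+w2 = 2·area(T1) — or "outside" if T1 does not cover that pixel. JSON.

T0:
  2·area = 66
  edge (15, 6)→(2, 2): d=(-13,-4) top-left  bias=+0
  edge (2, 2)→(12, 0): d=(10,-2) top-left  bias=+0
  edge (12, 0)→(15, 6): d=(3,6) right/bottom  bias=-1
    (3,0)@(7, 1): e=[33,0,33] → X  [on edge]
    (4,0)@(9, 1): e=[41,4,21] → X
    (5,0)@(11, 1): e=[49,8,9] → X
    (6,0)@(13, 1): e=[57,12,-3] → .
    (3,1)@(7, 3): e=[7,20,39] → X
    (6,1)@(13, 3): e=[31,32,3] → X
    (7,1)@(15, 3): e=[39,36,-9] → .
    (3,2)@(7, 5): e=[-19,40,45] → .
    (4,2)@(9, 5): e=[-11,44,33] → .
    (5,2)@(11, 5): e=[-3,48,21] → .
    (6,2)@(13, 5): e=[5,52,9] → X
    (7,2)@(15, 5): e=[13,56,-3] → .
  covered (8 px):
    . . . X X X . . . .
    . . . X X X X . . .
    . . . . . . X . . .
    . . . . . . . . . .
    . . . . . . . . . .
T1:
  2·area = 24
  edge (8, 2)→(20, 8): d=(12,6) right/bottom  bias=-1
  edge (20, 8)→(16, 8): d=(-4,0) right/bottom  bias=-1
  edge (16, 8)→(8, 2): d=(-8,-6) top-left  bias=+0
    (6,2)@(13, 5): e=[6,12,6] → X
    (7,2)@(15, 5): e=[-6,12,18] → .
    (6,3)@(13, 7): e=[30,4,-10] → .
    (7,3)@(15, 7): e=[18,4,2] → X
    (8,3)@(17, 7): e=[6,4,14] → X
    (9,3)@(19, 7): e=[-6,4,26] → .
    (7,4)@(15, 9): e=[42,-4,-14] → .
    (8,4)@(17, 9): e=[30,-4,-2] → .
  covered (3 px):
    . . . . . . . . . .
    . . . . . . . . . .
    . . . . . . X . . .
    . . . . . . . X X .
    . . . . . . . . . .
T2:
  2·area = 62  (B↔C swapped to make it positive)
  edge (20, 0)→(2, 7): d=(-18,7) right/bottom  bias=-1
  edge (2, 7)→(6, 2): d=(4,-5) top-left  bias=+0
  edge (6, 2)→(20, 0): d=(14,-2) top-left  bias=+0
    (6,0)@(13, 1): e=[31,31,0] → X  [on edge]
    (7,0)@(15, 1): e=[17,41,4] → X
    (8,0)@(17, 1): e=[3,51,8] → X
    (9,0)@(19, 1): e=[-11,61,12] → .
    (3,1)@(7, 3): e=[37,9,16] → X
    (4,1)@(9, 3): e=[23,19,20] → X
    (5,1)@(11, 3): e=[9,29,24] → X
    (6,1)@(13, 3): e=[-5,39,28] → .
    (7,1)@(15, 3): e=[-19,49,32] → .
    (8,1)@(17, 3): e=[-33,59,36] → .
    (2,2)@(5, 5): e=[15,7,40] → X
    (4,2)@(9, 5): e=[-13,27,48] → .
  covered (8 px):
    . . . . . . X X X .
    . . . X X X . . . .
    . . X X . . . . . .
    . . . . . . . . . .
    . . . . . . . . . .

Answer: [12,6,6]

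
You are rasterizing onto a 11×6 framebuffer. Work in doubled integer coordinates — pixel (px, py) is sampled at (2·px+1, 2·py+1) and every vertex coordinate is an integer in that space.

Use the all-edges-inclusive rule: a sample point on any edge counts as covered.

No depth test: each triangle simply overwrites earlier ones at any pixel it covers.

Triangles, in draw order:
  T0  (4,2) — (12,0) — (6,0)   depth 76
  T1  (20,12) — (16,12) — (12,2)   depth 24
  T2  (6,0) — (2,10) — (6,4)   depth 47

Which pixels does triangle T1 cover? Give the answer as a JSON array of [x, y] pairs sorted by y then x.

T0:
  2·area = 12  (B↔C swapped to make it positive)
  edge (4, 2)→(6, 0): d=(2,-2) inclusive
  edge (6, 0)→(12, 0): d=(6,0) inclusive
  edge (12, 0)→(4, 2): d=(-8,2) inclusive
    (2,0)@(5, 1): e=[0,6,6] → X  [on edge]
    (3,0)@(7, 1): e=[4,6,2] → X
    (4,0)@(9, 1): e=[8,6,-2] → .
    (1,1)@(3, 3): e=[0,18,-6] → .  [on edge]
    (2,1)@(5, 3): e=[4,18,-10] → .
    (3,1)@(7, 3): e=[8,18,-14] → .
    (0,2)@(1, 5): e=[0,30,-18] → .  [on edge]
  covered (2 px):
    . . X X . . . . . . .
    . . . . . . . . . . .
    . . . . . . . . . . .
    . . . . . . . . . . .
    . . . . . . . . . . .
    . . . . . . . . . . .
T1:
  2·area = 40
  edge (20, 12)→(16, 12): d=(-4,0) inclusive
  edge (16, 12)→(12, 2): d=(-4,-10) inclusive
  edge (12, 2)→(20, 12): d=(8,10) inclusive
    (7,3)@(15, 7): e=[20,10,10] → X
    (8,3)@(17, 7): e=[20,30,-10] → .
    (7,4)@(15, 9): e=[12,2,26] → X
    (8,4)@(17, 9): e=[12,22,6] → X
    (9,4)@(19, 9): e=[12,42,-14] → .
    (7,5)@(15, 11): e=[4,-6,42] → .
    (8,5)@(17, 11): e=[4,14,22] → X
    (9,5)@(19, 11): e=[4,34,2] → X
    (10,5)@(21, 11): e=[4,54,-18] → .
  covered (5 px):
    . . . . . . . . . . .
    . . . . . . . . . . .
    . . . . . . . . . . .
    . . . . . . . X . . .
    . . . . . . . X X . .
    . . . . . . . . X X .
T2:
  2·area = 16  (B↔C swapped to make it positive)
  edge (6, 0)→(6, 4): d=(0,4) inclusive
  edge (6, 4)→(2, 10): d=(-4,6) inclusive
  edge (2, 10)→(6, 0): d=(4,-10) inclusive
    (2,1)@(5, 3): e=[4,10,2] → X
    (3,1)@(7, 3): e=[-4,-2,22] → .
    (2,2)@(5, 5): e=[4,2,10] → X
    (3,2)@(7, 5): e=[-4,-10,30] → .
    (2,3)@(5, 7): e=[4,-6,18] → .
  covered (2 px):
    . . . . . . . . . . .
    . . X . . . . . . . .
    . . X . . . . . . . .
    . . . . . . . . . . .
    . . . . . . . . . . .
    . . . . . . . . . . .

Answer: [[7,3],[7,4],[8,4],[8,5],[9,5]]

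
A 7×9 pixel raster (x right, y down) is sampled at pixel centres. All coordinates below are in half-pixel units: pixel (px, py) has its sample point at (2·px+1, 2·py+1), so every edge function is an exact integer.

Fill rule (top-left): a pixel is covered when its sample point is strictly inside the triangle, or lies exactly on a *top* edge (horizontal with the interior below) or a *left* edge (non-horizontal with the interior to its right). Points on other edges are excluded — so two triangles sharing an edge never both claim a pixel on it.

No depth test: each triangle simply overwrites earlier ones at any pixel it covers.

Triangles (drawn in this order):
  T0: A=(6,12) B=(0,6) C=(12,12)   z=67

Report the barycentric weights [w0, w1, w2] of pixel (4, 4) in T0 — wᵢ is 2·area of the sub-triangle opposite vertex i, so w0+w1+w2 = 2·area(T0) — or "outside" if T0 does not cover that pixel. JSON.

T0:
  2·area = 36
  edge (6, 12)→(0, 6): d=(-6,-6) top-left  bias=+0
  edge (0, 6)→(12, 12): d=(12,6) right/bottom  bias=-1
  edge (12, 12)→(6, 12): d=(-6,0) right/bottom  bias=-1
    (0,3)@(1, 7): e=[0,6,30] → █  [on edge]
    (1,3)@(3, 7): e=[12,-6,30] → ·
    (0,4)@(1, 9): e=[-12,30,18] → ·
    (1,4)@(3, 9): e=[0,18,18] → █  [on edge]
    (2,4)@(5, 9): e=[12,6,18] → █
    (3,4)@(7, 9): e=[24,-6,18] → ·
    (1,5)@(3, 11): e=[-12,42,6] → ·
    (2,5)@(5, 11): e=[0,30,6] → █  [on edge]
    (3,5)@(7, 11): e=[12,18,6] → █
    (4,5)@(9, 11): e=[24,6,6] → █
    (5,5)@(11, 11): e=[36,-6,6] → ·
    (2,6)@(5, 13): e=[-12,54,-6] → ·
    (3,6)@(7, 13): e=[0,42,-6] → ·  [on edge]
    (4,7)@(9, 15): e=[0,54,-18] → ·  [on edge]
    (5,8)@(11, 17): e=[0,66,-30] → ·  [on edge]
  covered (6 px):
    · · · · · · ·
    · · · · · · ·
    · · · · · · ·
    █ · · · · · ·
    · █ █ · · · ·
    · · █ █ █ · ·
    · · · · · · ·
    · · · · · · ·
    · · · · · · ·

Result: "outside"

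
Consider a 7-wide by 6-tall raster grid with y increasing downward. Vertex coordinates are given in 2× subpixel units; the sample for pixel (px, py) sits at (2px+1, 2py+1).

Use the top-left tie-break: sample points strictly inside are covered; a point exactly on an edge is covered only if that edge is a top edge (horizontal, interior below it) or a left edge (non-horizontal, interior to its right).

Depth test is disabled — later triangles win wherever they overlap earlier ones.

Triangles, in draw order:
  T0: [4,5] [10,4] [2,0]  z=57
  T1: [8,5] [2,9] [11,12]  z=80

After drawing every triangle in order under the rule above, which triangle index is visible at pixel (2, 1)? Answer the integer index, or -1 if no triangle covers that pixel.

T0:
  2·area = 32  (B↔C swapped to make it positive)
  edge (4, 5)→(2, 0): d=(-2,-5) top-left  bias=+0
  edge (2, 0)→(10, 4): d=(8,4) right/bottom  bias=-1
  edge (10, 4)→(4, 5): d=(-6,1) right/bottom  bias=-1
    (1,0)@(3, 1): e=[3,4,25] → #
    (2,0)@(5, 1): e=[13,-4,23] → ·
    (1,1)@(3, 3): e=[-1,20,13] → ·
    (2,1)@(5, 3): e=[9,12,11] → #
    (3,1)@(7, 3): e=[19,4,9] → #
    (4,1)@(9, 3): e=[29,-4,7] → ·
    (2,2)@(5, 5): e=[5,28,-1] → ·
    (3,2)@(7, 5): e=[15,20,-3] → ·
  covered (3 px):
    · # · · · · ·
    · · # # · · ·
    · · · · · · ·
    · · · · · · ·
    · · · · · · ·
    · · · · · · ·
T1:
  2·area = 54  (B↔C swapped to make it positive)
  edge (8, 5)→(11, 12): d=(3,7) right/bottom  bias=-1
  edge (11, 12)→(2, 9): d=(-9,-3) top-left  bias=+0
  edge (2, 9)→(8, 5): d=(6,-4) top-left  bias=+0
    (5,1)@(11, 3): e=[-27,81,0] → ·  [on edge]
    (2,3)@(5, 7): e=[27,27,0] → #  [on edge]
    (3,3)@(7, 7): e=[13,33,8] → #
    (4,3)@(9, 7): e=[-1,39,16] → ·
    (1,4)@(3, 9): e=[47,3,4] → #
    (4,4)@(9, 9): e=[5,21,28] → #
    (5,4)@(11, 9): e=[-9,27,36] → ·
    (1,5)@(3, 11): e=[53,-15,16] → ·
    (2,5)@(5, 11): e=[39,-9,24] → ·
    (3,5)@(7, 11): e=[25,-3,32] → ·
    (4,5)@(9, 11): e=[11,3,40] → #
    (5,5)@(11, 11): e=[-3,9,48] → ·
  covered (7 px):
    · · · · · · ·
    · · · · · · ·
    · · · · · · ·
    · · # # · · ·
    · # # # # · ·
    · · · · # · ·

Z-buffer (winner per pixel, '.' = empty):
  . 0 . . . . .
  . . 0 0 . . .
  . . . . . . .
  . . 1 1 . . .
  . 1 1 1 1 . .
  . . . . 1 . .

Final: 0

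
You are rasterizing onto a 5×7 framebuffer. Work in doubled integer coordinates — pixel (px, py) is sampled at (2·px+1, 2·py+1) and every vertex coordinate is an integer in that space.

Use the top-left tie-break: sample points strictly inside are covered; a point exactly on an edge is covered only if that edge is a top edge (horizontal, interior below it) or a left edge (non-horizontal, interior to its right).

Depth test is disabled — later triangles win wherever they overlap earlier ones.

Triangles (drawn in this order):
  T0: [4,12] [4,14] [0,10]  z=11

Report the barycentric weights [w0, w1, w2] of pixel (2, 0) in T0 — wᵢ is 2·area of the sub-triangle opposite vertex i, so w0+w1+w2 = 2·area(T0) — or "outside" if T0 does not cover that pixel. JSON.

T0:
  2·area = 8
  edge (4, 12)→(4, 14): d=(0,2) right/bottom  bias=-1
  edge (4, 14)→(0, 10): d=(-4,-4) top-left  bias=+0
  edge (0, 10)→(4, 12): d=(4,2) right/bottom  bias=-1
    (0,5)@(1, 11): e=[6,0,2] → X  [on edge]
    (1,5)@(3, 11): e=[2,8,-2] → .
    (0,6)@(1, 13): e=[6,-8,10] → .
    (1,6)@(3, 13): e=[2,0,6] → X  [on edge]
    (2,6)@(5, 13): e=[-2,8,2] → .
  covered (2 px):
    . . . . .
    . . . . .
    . . . . .
    . . . . .
    . . . . .
    X . . . .
    . X . . .

Answer: "outside"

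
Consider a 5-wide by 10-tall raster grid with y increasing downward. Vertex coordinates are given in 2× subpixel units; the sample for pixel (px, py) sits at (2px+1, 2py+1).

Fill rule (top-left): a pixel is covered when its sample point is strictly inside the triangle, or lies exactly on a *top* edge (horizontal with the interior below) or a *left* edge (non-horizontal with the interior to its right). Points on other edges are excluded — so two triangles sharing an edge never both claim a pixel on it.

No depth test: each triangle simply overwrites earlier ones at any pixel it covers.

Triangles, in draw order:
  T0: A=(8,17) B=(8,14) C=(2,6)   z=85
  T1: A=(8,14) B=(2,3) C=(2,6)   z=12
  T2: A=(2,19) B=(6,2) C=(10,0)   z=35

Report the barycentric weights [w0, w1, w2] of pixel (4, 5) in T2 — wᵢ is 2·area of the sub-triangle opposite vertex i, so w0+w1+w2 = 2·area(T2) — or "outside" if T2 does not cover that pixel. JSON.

T0:
  2·area = 18  (B↔C swapped to make it positive)
  edge (8, 17)→(2, 6): d=(-6,-11) top-left  bias=+0
  edge (2, 6)→(8, 14): d=(6,8) right/bottom  bias=-1
  edge (8, 14)→(8, 17): d=(0,3) right/bottom  bias=-1
    (2,5)@(5, 11): e=[3,6,9] → █
    (3,5)@(7, 11): e=[25,-10,3] → ·
    (2,6)@(5, 13): e=[-9,18,9] → ·
    (3,6)@(7, 13): e=[13,2,3] → █
    (4,6)@(9, 13): e=[35,-14,-3] → ·
    (3,7)@(7, 15): e=[1,14,3] → █
    (4,7)@(9, 15): e=[23,-2,-3] → ·
    (3,8)@(7, 17): e=[-11,26,3] → ·
  covered (3 px):
    · · · · ·
    · · · · ·
    · · · · ·
    · · · · ·
    · · · · ·
    · · █ · ·
    · · · █ ·
    · · · █ ·
    · · · · ·
    · · · · ·
T1:
  2·area = 18  (B↔C swapped to make it positive)
  edge (8, 14)→(2, 6): d=(-6,-8) top-left  bias=+0
  edge (2, 6)→(2, 3): d=(0,-3) top-left  bias=+0
  edge (2, 3)→(8, 14): d=(6,11) right/bottom  bias=-1
    (1,2)@(3, 5): e=[14,3,1] → █
    (2,2)@(5, 5): e=[30,9,-21] → ·
    (1,3)@(3, 7): e=[2,3,13] → █
    (2,3)@(5, 7): e=[18,9,-9] → ·
    (1,4)@(3, 9): e=[-10,3,25] → ·
    (2,4)@(5, 9): e=[6,9,3] → █
    (3,4)@(7, 9): e=[22,15,-19] → ·
    (2,5)@(5, 11): e=[-6,9,15] → ·
  covered (3 px):
    · · · · ·
    · · · · ·
    · █ · · ·
    · █ · · ·
    · · █ · ·
    · · · · ·
    · · · · ·
    · · · · ·
    · · · · ·
    · · · · ·
T2:
  2·area = 60
  edge (2, 19)→(6, 2): d=(4,-17) top-left  bias=+0
  edge (6, 2)→(10, 0): d=(4,-2) top-left  bias=+0
  edge (10, 0)→(2, 19): d=(-8,19) right/bottom  bias=-1
    (4,0)@(9, 1): e=[47,2,11] → █
    (3,1)@(7, 3): e=[21,6,33] → █
    (4,1)@(9, 3): e=[55,10,-5] → ·
    (3,2)@(7, 5): e=[29,14,17] → █
    (4,2)@(9, 5): e=[63,18,-21] → ·
    (2,3)@(5, 7): e=[3,18,39] → █
    (4,3)@(9, 7): e=[71,26,-37] → ·
    (2,4)@(5, 9): e=[11,26,23] → █
    (3,4)@(7, 9): e=[45,30,-15] → ·
    (2,5)@(5, 11): e=[19,34,7] → █
    (3,5)@(7, 11): e=[53,38,-31] → ·
    (2,6)@(5, 13): e=[27,42,-9] → ·
  covered (8 px):
    · · · · █
    · · · █ ·
    · · · █ ·
    · · █ █ ·
    · · █ · ·
    · · █ · ·
    · · · · ·
    · █ · · ·
    · · · · ·
    · · · · ·

Answer: "outside"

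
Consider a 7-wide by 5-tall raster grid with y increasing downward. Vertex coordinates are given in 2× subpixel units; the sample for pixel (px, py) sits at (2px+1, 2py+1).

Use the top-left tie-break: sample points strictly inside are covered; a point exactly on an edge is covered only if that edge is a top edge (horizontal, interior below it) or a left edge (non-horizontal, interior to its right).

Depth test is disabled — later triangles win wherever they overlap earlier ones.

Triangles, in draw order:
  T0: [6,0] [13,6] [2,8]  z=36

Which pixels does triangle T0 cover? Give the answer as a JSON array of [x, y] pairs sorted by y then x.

T0:
  2·area = 80
  edge (6, 0)→(13, 6): d=(7,6) right/bottom  bias=-1
  edge (13, 6)→(2, 8): d=(-11,2) right/bottom  bias=-1
  edge (2, 8)→(6, 0): d=(4,-8) top-left  bias=+0
    (3,0)@(7, 1): e=[1,67,12] → X
    (4,0)@(9, 1): e=[-11,63,28] → .
    (2,1)@(5, 3): e=[27,49,4] → X
    (4,1)@(9, 3): e=[3,41,36] → X
    (5,1)@(11, 3): e=[-9,37,52] → .
    (2,2)@(5, 5): e=[41,27,12] → X
    (5,2)@(11, 5): e=[5,15,60] → X
    (6,2)@(13, 5): e=[-7,11,76] → .
    (1,3)@(3, 7): e=[67,9,4] → X
    (4,3)@(9, 7): e=[31,-3,52] → .
    (5,3)@(11, 7): e=[19,-7,68] → .
    (1,4)@(3, 9): e=[81,-13,12] → .
  covered (11 px):
    . . . X . . .
    . . X X X . .
    . . X X X X .
    . X X X . . .
    . . . . . . .

Final: [[3,0],[2,1],[3,1],[4,1],[2,2],[3,2],[4,2],[5,2],[1,3],[2,3],[3,3]]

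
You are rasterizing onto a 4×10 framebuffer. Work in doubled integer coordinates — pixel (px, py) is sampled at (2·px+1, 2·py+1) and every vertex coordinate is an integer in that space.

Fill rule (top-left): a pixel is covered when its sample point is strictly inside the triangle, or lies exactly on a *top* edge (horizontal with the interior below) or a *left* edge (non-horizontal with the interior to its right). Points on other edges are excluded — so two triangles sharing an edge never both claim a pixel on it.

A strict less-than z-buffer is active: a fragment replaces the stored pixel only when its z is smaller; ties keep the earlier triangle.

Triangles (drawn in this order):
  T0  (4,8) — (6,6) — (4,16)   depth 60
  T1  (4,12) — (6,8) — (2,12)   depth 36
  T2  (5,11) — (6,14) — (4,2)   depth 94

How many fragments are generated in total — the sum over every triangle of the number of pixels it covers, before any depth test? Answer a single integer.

T0:
  2·area = 16
  edge (4, 8)→(6, 6): d=(2,-2) top-left  bias=+0
  edge (6, 6)→(4, 16): d=(-2,10) right/bottom  bias=-1
  edge (4, 16)→(4, 8): d=(0,-8) top-left  bias=+0
    (3,0)@(7, 1): e=[-8,0,24] → ·  [on edge]
    (3,2)@(7, 5): e=[0,-8,24] → ·  [on edge]
    (2,3)@(5, 7): e=[0,8,8] → █  [on edge]
    (3,3)@(7, 7): e=[4,-12,24] → ·
    (1,4)@(3, 9): e=[0,24,-8] → ·  [on edge]
    (2,4)@(5, 9): e=[4,4,8] → █
    (3,4)@(7, 9): e=[8,-16,24] → ·
    (0,5)@(1, 11): e=[0,40,-24] → ·  [on edge]
    (2,5)@(5, 11): e=[8,0,8] → ·  [on edge]
  covered (2 px):
    · · · ·
    · · · ·
    · · · ·
    · · █ ·
    · · █ ·
    · · · ·
    · · · ·
    · · · ·
    · · · ·
    · · · ·
T1:
  2·area = 8  (B↔C swapped to make it positive)
  edge (4, 12)→(2, 12): d=(-2,0) right/bottom  bias=-1
  edge (2, 12)→(6, 8): d=(4,-4) top-left  bias=+0
  edge (6, 8)→(4, 12): d=(-2,4) right/bottom  bias=-1
    (3,3)@(7, 7): e=[10,0,-2] → ·  [on edge]
    (2,4)@(5, 9): e=[6,0,2] → █  [on edge]
    (3,4)@(7, 9): e=[6,8,-6] → ·
    (1,5)@(3, 11): e=[2,0,6] → █  [on edge]
    (2,5)@(5, 11): e=[2,8,-2] → ·
    (0,6)@(1, 13): e=[-2,0,10] → ·  [on edge]
    (1,6)@(3, 13): e=[-2,8,2] → ·
  covered (2 px):
    · · · ·
    · · · ·
    · · · ·
    · · · ·
    · · █ ·
    · █ · ·
    · · · ·
    · · · ·
    · · · ·
    · · · ·
T2:
  2·area = 6  (B↔C swapped to make it positive)
  edge (5, 11)→(4, 2): d=(-1,-9) top-left  bias=+0
  edge (4, 2)→(6, 14): d=(2,12) right/bottom  bias=-1
  edge (6, 14)→(5, 11): d=(-1,-3) top-left  bias=+0
    (1,2)@(3, 5): e=[-12,18,0] → ·  [on edge]
    (2,4)@(5, 9): e=[2,2,2] → █
    (3,4)@(7, 9): e=[20,-22,8] → ·
    (2,5)@(5, 11): e=[0,6,0] → █  [on edge]
    (3,5)@(7, 11): e=[18,-18,6] → ·
    (2,6)@(5, 13): e=[-2,10,-2] → ·
    (3,8)@(7, 17): e=[12,-6,0] → ·  [on edge]
  covered (2 px):
    · · · ·
    · · · ·
    · · · ·
    · · · ·
    · · █ ·
    · · █ ·
    · · · ·
    · · · ·
    · · · ·
    · · · ·

Answer: 6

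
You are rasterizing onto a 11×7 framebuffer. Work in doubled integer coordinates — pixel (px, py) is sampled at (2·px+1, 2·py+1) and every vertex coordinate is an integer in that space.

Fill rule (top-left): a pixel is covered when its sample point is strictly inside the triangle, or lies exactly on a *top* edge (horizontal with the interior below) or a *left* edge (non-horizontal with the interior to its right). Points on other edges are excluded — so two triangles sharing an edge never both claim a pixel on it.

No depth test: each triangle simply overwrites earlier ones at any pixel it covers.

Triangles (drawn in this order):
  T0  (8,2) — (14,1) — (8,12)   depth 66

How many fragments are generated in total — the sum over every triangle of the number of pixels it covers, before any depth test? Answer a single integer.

T0:
  2·area = 60
  edge (8, 2)→(14, 1): d=(6,-1) top-left  bias=+0
  edge (14, 1)→(8, 12): d=(-6,11) right/bottom  bias=-1
  edge (8, 12)→(8, 2): d=(0,-10) top-left  bias=+0
    (4,1)@(9, 3): e=[7,43,10] → #
    (5,1)@(11, 3): e=[9,21,30] → #
    (6,1)@(13, 3): e=[11,-1,50] → ·
    (4,2)@(9, 5): e=[19,31,10] → #
    (6,2)@(13, 5): e=[23,-13,50] → ·
    (4,3)@(9, 7): e=[31,19,10] → #
    (5,3)@(11, 7): e=[33,-3,30] → ·
    (4,4)@(9, 9): e=[43,7,10] → #
    (5,4)@(11, 9): e=[45,-15,30] → ·
    (4,5)@(9, 11): e=[55,-5,10] → ·
  covered (6 px):
    · · · · · · · · · · ·
    · · · · # # · · · · ·
    · · · · # # · · · · ·
    · · · · # · · · · · ·
    · · · · # · · · · · ·
    · · · · · · · · · · ·
    · · · · · · · · · · ·

Final: 6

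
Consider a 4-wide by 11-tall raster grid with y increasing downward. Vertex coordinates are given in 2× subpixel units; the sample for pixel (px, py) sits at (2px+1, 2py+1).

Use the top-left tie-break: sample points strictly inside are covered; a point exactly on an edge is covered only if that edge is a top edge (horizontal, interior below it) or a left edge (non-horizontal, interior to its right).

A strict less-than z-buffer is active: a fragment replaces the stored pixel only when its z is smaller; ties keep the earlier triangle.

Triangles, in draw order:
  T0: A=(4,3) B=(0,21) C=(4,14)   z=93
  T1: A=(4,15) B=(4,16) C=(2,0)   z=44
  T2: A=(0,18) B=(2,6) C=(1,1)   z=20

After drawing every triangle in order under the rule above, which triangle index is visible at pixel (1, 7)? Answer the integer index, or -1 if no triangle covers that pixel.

T0:
  2·area = 44  (B↔C swapped to make it positive)
  edge (4, 3)→(4, 14): d=(0,11) right/bottom  bias=-1
  edge (4, 14)→(0, 21): d=(-4,7) right/bottom  bias=-1
  edge (0, 21)→(4, 3): d=(4,-18) top-left  bias=+0
    (1,4)@(3, 9): e=[11,27,6] → #
    (2,4)@(5, 9): e=[-11,13,42] → ·
    (1,5)@(3, 11): e=[11,19,14] → #
    (2,5)@(5, 11): e=[-11,5,50] → ·
    (1,6)@(3, 13): e=[11,11,22] → #
    (2,6)@(5, 13): e=[-11,-3,58] → ·
    (1,7)@(3, 15): e=[11,3,30] → #
    (2,7)@(5, 15): e=[-11,-11,66] → ·
    (0,8)@(1, 17): e=[33,9,2] → #
    (1,8)@(3, 17): e=[11,-5,38] → ·
    (0,9)@(1, 19): e=[33,1,10] → #
    (1,9)@(3, 19): e=[11,-13,46] → ·
  covered (6 px):
    · · · ·
    · · · ·
    · · · ·
    · · · ·
    · # · ·
    · # · ·
    · # · ·
    · # · ·
    # · · ·
    # · · ·
    · · · ·
T1:
  2·area = 2
  edge (4, 15)→(4, 16): d=(0,1) right/bottom  bias=-1
  edge (4, 16)→(2, 0): d=(-2,-16) top-left  bias=+0
  edge (2, 0)→(4, 15): d=(2,15) right/bottom  bias=-1
  covered (0 px):
    · · · ·
    · · · ·
    · · · ·
    · · · ·
    · · · ·
    · · · ·
    · · · ·
    · · · ·
    · · · ·
    · · · ·
    · · · ·
T2:
  2·area = 22  (B↔C swapped to make it positive)
  edge (0, 18)→(1, 1): d=(1,-17) top-left  bias=+0
  edge (1, 1)→(2, 6): d=(1,5) right/bottom  bias=-1
  edge (2, 6)→(0, 18): d=(-2,12) right/bottom  bias=-1
    (0,0)@(1, 1): e=[0,0,22] → ·  [on edge]
    (0,1)@(1, 3): e=[2,2,18] → #
    (1,1)@(3, 3): e=[36,-8,-6] → ·
    (0,2)@(1, 5): e=[4,4,14] → #
    (1,2)@(3, 5): e=[38,-6,-10] → ·
    (0,3)@(1, 7): e=[6,6,10] → #
    (1,3)@(3, 7): e=[40,-4,-14] → ·
    (0,4)@(1, 9): e=[8,8,6] → #
    (1,4)@(3, 9): e=[42,-2,-18] → ·
    (0,5)@(1, 11): e=[10,10,2] → #
    (1,5)@(3, 11): e=[44,0,-22] → ·  [on edge]
    (0,6)@(1, 13): e=[12,12,-2] → ·
    (2,10)@(5, 21): e=[88,0,-66] → ·  [on edge]
  covered (5 px):
    · · · ·
    # · · ·
    # · · ·
    # · · ·
    # · · ·
    # · · ·
    · · · ·
    · · · ·
    · · · ·
    · · · ·
    · · · ·

Z-buffer (winner per pixel, '.' = empty):
  . . . .
  2 . . .
  2 . . .
  2 . . .
  2 0 . .
  2 0 . .
  . 0 . .
  . 0 . .
  0 . . .
  0 . . .
  . . . .

Result: 0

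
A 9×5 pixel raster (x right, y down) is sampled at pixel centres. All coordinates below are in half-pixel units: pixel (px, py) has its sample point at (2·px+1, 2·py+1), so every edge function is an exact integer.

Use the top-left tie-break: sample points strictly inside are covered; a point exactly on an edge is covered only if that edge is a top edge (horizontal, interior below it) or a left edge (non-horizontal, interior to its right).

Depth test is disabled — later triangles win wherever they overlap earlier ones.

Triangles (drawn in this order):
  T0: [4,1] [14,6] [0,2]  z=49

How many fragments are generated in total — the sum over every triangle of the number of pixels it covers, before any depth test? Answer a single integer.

T0:
  2·area = 30
  edge (4, 1)→(14, 6): d=(10,5) right/bottom  bias=-1
  edge (14, 6)→(0, 2): d=(-14,-4) top-left  bias=+0
  edge (0, 2)→(4, 1): d=(4,-1) top-left  bias=+0
    (2,1)@(5, 3): e=[15,6,9] → X
    (3,1)@(7, 3): e=[5,14,11] → X
    (4,1)@(9, 3): e=[-5,22,13] → .
    (2,2)@(5, 5): e=[35,-22,17] → .
    (3,2)@(7, 5): e=[25,-14,19] → .
    (5,2)@(11, 5): e=[5,2,23] → X
    (6,2)@(13, 5): e=[-5,10,25] → .
    (5,3)@(11, 7): e=[25,-26,31] → .
  covered (3 px):
    . . . . . . . . .
    . . X X . . . . .
    . . . . . X . . .
    . . . . . . . . .
    . . . . . . . . .

Answer: 3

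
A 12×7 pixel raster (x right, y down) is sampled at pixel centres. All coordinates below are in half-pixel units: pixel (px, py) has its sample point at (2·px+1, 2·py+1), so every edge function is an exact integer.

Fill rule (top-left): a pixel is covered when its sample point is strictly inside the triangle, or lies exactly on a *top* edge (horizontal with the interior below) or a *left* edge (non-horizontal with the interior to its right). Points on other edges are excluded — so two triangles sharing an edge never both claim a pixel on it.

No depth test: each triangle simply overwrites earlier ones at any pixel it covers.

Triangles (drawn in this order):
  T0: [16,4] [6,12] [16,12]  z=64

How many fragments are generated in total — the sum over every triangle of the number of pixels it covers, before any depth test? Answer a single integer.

T0:
  2·area = 80  (B↔C swapped to make it positive)
  edge (16, 4)→(16, 12): d=(0,8) right/bottom  bias=-1
  edge (16, 12)→(6, 12): d=(-10,0) right/bottom  bias=-1
  edge (6, 12)→(16, 4): d=(10,-8) top-left  bias=+0
    (7,2)@(15, 5): e=[8,70,2] → #
    (8,2)@(17, 5): e=[-8,70,18] → ·
    (6,3)@(13, 7): e=[24,50,6] → #
    (8,3)@(17, 7): e=[-8,50,38] → ·
    (5,4)@(11, 9): e=[40,30,10] → #
    (8,4)@(17, 9): e=[-8,30,58] → ·
    (4,5)@(9, 11): e=[56,10,14] → #
    (8,5)@(17, 11): e=[-8,10,78] → ·
    (4,6)@(9, 13): e=[56,-10,34] → ·
    (5,6)@(11, 13): e=[40,-10,50] → ·
    (6,6)@(13, 13): e=[24,-10,66] → ·
    (7,6)@(15, 13): e=[8,-10,82] → ·
  covered (10 px):
    · · · · · · · · · · · ·
    · · · · · · · · · · · ·
    · · · · · · · # · · · ·
    · · · · · · # # · · · ·
    · · · · · # # # · · · ·
    · · · · # # # # · · · ·
    · · · · · · · · · · · ·

Final: 10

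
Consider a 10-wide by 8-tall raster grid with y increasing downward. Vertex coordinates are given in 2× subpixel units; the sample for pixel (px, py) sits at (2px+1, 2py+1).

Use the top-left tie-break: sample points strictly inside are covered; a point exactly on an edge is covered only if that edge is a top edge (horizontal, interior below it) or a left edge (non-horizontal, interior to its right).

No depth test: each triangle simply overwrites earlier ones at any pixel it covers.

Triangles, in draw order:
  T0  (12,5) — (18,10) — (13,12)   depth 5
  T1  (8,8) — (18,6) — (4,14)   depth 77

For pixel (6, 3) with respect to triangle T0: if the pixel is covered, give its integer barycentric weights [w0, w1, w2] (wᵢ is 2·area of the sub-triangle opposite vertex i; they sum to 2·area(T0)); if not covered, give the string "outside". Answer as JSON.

T0:
  2·area = 37
  edge (12, 5)→(18, 10): d=(6,5) right/bottom  bias=-1
  edge (18, 10)→(13, 12): d=(-5,2) right/bottom  bias=-1
  edge (13, 12)→(12, 5): d=(-1,-7) top-left  bias=+0
    (6,3)@(13, 7): e=[7,25,5] → #
    (7,3)@(15, 7): e=[-3,21,19] → ·
    (6,4)@(13, 9): e=[19,15,3] → #
    (7,4)@(15, 9): e=[9,11,17] → #
    (8,4)@(17, 9): e=[-1,7,31] → ·
    (6,5)@(13, 11): e=[31,5,1] → #
    (8,5)@(17, 11): e=[11,-3,29] → ·
    (6,6)@(13, 13): e=[43,-5,-1] → ·
    (7,6)@(15, 13): e=[33,-9,13] → ·
  covered (5 px):
    · · · · · · · · · ·
    · · · · · · · · · ·
    · · · · · · · · · ·
    · · · · · · # · · ·
    · · · · · · # # · ·
    · · · · · · # # · ·
    · · · · · · · · · ·
    · · · · · · · · · ·
T1:
  2·area = 52
  edge (8, 8)→(18, 6): d=(10,-2) top-left  bias=+0
  edge (18, 6)→(4, 14): d=(-14,8) right/bottom  bias=-1
  edge (4, 14)→(8, 8): d=(4,-6) top-left  bias=+0
    (6,3)@(13, 7): e=[0,26,26] → #  [on edge]
    (7,3)@(15, 7): e=[4,10,38] → #
    (8,3)@(17, 7): e=[8,-6,50] → ·
    (1,4)@(3, 9): e=[0,78,-26] → ·  [on edge]
    (4,4)@(9, 9): e=[12,30,10] → #
    (5,4)@(11, 9): e=[16,14,22] → #
    (6,4)@(13, 9): e=[20,-2,34] → ·
    (7,4)@(15, 9): e=[24,-18,46] → ·
    (3,5)@(7, 11): e=[28,18,6] → #
    (5,5)@(11, 11): e=[36,-14,30] → ·
    (2,6)@(5, 13): e=[44,6,2] → #
    (3,6)@(7, 13): e=[48,-10,14] → ·
  covered (7 px):
    · · · · · · · · · ·
    · · · · · · · · · ·
    · · · · · · · · · ·
    · · · · · · # # · ·
    · · · · # # · · · ·
    · · · # # · · · · ·
    · · # · · · · · · ·
    · · · · · · · · · ·

Answer: [25,5,7]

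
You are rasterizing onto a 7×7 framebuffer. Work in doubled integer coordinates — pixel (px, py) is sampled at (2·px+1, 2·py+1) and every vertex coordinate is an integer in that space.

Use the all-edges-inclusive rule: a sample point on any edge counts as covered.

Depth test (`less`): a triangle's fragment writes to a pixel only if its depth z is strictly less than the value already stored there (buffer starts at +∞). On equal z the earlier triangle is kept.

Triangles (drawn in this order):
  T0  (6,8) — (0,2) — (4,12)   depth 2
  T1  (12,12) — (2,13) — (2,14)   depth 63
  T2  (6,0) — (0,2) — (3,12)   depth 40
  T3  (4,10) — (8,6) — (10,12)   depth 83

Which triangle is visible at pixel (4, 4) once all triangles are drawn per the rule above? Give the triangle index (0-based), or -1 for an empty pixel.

T0:
  2·area = 36  (B↔C swapped to make it positive)
  edge (6, 8)→(4, 12): d=(-2,4) inclusive
  edge (4, 12)→(0, 2): d=(-4,-10) inclusive
  edge (0, 2)→(6, 8): d=(6,6) inclusive
    (0,1)@(1, 3): e=[30,6,0] → #  [on edge]
    (1,1)@(3, 3): e=[22,26,-12] → ·
    (0,2)@(1, 5): e=[26,-2,12] → ·
    (1,2)@(3, 5): e=[18,18,0] → #  [on edge]
    (2,2)@(5, 5): e=[10,38,-12] → ·
    (1,3)@(3, 7): e=[14,10,12] → #
    (2,3)@(5, 7): e=[6,30,0] → #  [on edge]
    (3,3)@(7, 7): e=[-2,50,-12] → ·
    (1,4)@(3, 9): e=[10,2,24] → #
    (3,4)@(7, 9): e=[-6,42,0] → ·  [on edge]
    (1,5)@(3, 11): e=[6,-6,36] → ·
    (2,5)@(5, 11): e=[-2,14,24] → ·
    (4,5)@(9, 11): e=[-18,54,0] → ·  [on edge]
    (5,6)@(11, 13): e=[-30,66,0] → ·  [on edge]
  covered (6 px):
    · · · · · · ·
    # · · · · · ·
    · # · · · · ·
    · # # · · · ·
    · # # · · · ·
    · · · · · · ·
    · · · · · · ·
T1:
  2·area = 10  (B↔C swapped to make it positive)
  edge (12, 12)→(2, 14): d=(-10,2) inclusive
  edge (2, 14)→(2, 13): d=(0,-1) inclusive
  edge (2, 13)→(12, 12): d=(10,-1) inclusive
    (1,6)@(3, 13): e=[8,1,1] → #
    (2,6)@(5, 13): e=[4,3,3] → #
    (3,6)@(7, 13): e=[0,5,5] → #  [on edge]
    (4,6)@(9, 13): e=[-4,7,7] → ·
  covered (3 px):
    · · · · · · ·
    · · · · · · ·
    · · · · · · ·
    · · · · · · ·
    · · · · · · ·
    · · · · · · ·
    · # # # · · ·
T2:
  2·area = 66  (B↔C swapped to make it positive)
  edge (6, 0)→(3, 12): d=(-3,12) inclusive
  edge (3, 12)→(0, 2): d=(-3,-10) inclusive
  edge (0, 2)→(6, 0): d=(6,-2) inclusive
    (1,0)@(3, 1): e=[33,33,0] → #  [on edge]
    (2,0)@(5, 1): e=[9,53,4] → #
    (3,0)@(7, 1): e=[-15,73,8] → ·
    (0,1)@(1, 3): e=[51,7,8] → #
    (3,1)@(7, 3): e=[-21,67,20] → ·
    (0,2)@(1, 5): e=[45,1,20] → #
    (2,2)@(5, 5): e=[-3,41,28] → ·
    (0,3)@(1, 7): e=[39,-5,32] → ·
    (1,3)@(3, 7): e=[15,15,36] → #
    (2,3)@(5, 7): e=[-9,35,40] → ·
    (1,4)@(3, 9): e=[9,9,48] → #
    (2,4)@(5, 9): e=[-15,29,52] → ·
  covered (10 px):
    · # # · · · ·
    # # # · · · ·
    # # · · · · ·
    · # · · · · ·
    · # · · · · ·
    · # · · · · ·
    · · · · · · ·
T3:
  2·area = 32
  edge (4, 10)→(8, 6): d=(4,-4) inclusive
  edge (8, 6)→(10, 12): d=(2,6) inclusive
  edge (10, 12)→(4, 10): d=(-6,-2) inclusive
    (6,0)@(13, 1): e=[0,-40,72] → ·  [on edge]
    (3,1)@(7, 3): e=[-16,0,48] → ·  [on edge]
    (5,1)@(11, 3): e=[0,-24,56] → ·  [on edge]
    (4,2)@(9, 5): e=[0,-8,40] → ·  [on edge]
    (3,3)@(7, 7): e=[0,8,24] → #  [on edge]
    (4,3)@(9, 7): e=[8,-4,28] → ·
    (0,4)@(1, 9): e=[-16,48,0] → ·  [on edge]
    (2,4)@(5, 9): e=[0,24,8] → #  [on edge]
    (4,4)@(9, 9): e=[16,0,16] → #  [on edge]
    (5,4)@(11, 9): e=[24,-12,20] → ·
    (1,5)@(3, 11): e=[0,40,-8] → ·  [on edge]
    (2,5)@(5, 11): e=[8,28,-4] → ·
    (3,5)@(7, 11): e=[16,16,0] → #  [on edge]
    (0,6)@(1, 13): e=[0,56,-24] → ·  [on edge]
    (6,6)@(13, 13): e=[48,-16,0] → ·  [on edge]
  covered (6 px):
    · · · · · · ·
    · · · · · · ·
    · · · · · · ·
    · · · # · · ·
    · · # # # · ·
    · · · # # · ·
    · · · · · · ·

Z-buffer (winner per pixel, '.' = empty):
  . 2 2 . . . .
  0 2 2 . . . .
  2 0 . . . . .
  . 0 0 3 . . .
  . 0 0 3 3 . .
  . 2 . 3 3 . .
  . 1 1 1 . . .

Answer: 3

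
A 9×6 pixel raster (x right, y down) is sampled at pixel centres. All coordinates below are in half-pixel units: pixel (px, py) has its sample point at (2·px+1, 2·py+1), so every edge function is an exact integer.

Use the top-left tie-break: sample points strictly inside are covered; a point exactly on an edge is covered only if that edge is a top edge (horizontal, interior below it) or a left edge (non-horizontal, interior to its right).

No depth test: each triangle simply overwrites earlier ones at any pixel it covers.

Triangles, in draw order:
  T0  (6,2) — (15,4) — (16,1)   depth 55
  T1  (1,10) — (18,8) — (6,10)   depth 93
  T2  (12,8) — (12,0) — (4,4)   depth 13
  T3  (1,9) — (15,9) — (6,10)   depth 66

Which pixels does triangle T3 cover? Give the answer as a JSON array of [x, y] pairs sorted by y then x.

T0:
  2·area = 29  (B↔C swapped to make it positive)
  edge (6, 2)→(16, 1): d=(10,-1) top-left  bias=+0
  edge (16, 1)→(15, 4): d=(-1,3) right/bottom  bias=-1
  edge (15, 4)→(6, 2): d=(-9,-2) top-left  bias=+0
    (5,1)@(11, 3): e=[15,13,1] → #
    (6,1)@(13, 3): e=[17,7,5] → #
    (7,1)@(15, 3): e=[19,1,9] → #
    (8,1)@(17, 3): e=[21,-5,13] → ·
    (5,2)@(11, 5): e=[35,11,-17] → ·
    (6,2)@(13, 5): e=[37,5,-13] → ·
    (7,2)@(15, 5): e=[39,-1,-9] → ·
  covered (3 px):
    · · · · · · · · ·
    · · · · · # # # ·
    · · · · · · · · ·
    · · · · · · · · ·
    · · · · · · · · ·
    · · · · · · · · ·
T1:
  2·area = 10
  edge (1, 10)→(18, 8): d=(17,-2) top-left  bias=+0
  edge (18, 8)→(6, 10): d=(-12,2) right/bottom  bias=-1
  edge (6, 10)→(1, 10): d=(-5,0) right/bottom  bias=-1
    (5,4)@(11, 9): e=[3,2,5] → #
    (6,4)@(13, 9): e=[7,-2,5] → ·
    (5,5)@(11, 11): e=[37,-22,-5] → ·
  covered (1 px):
    · · · · · · · · ·
    · · · · · · · · ·
    · · · · · · · · ·
    · · · · · · · · ·
    · · · · · # · · ·
    · · · · · · · · ·
T2:
  2·area = 64  (B↔C swapped to make it positive)
  edge (12, 8)→(4, 4): d=(-8,-4) top-left  bias=+0
  edge (4, 4)→(12, 0): d=(8,-4) top-left  bias=+0
  edge (12, 0)→(12, 8): d=(0,8) right/bottom  bias=-1
    (5,0)@(11, 1): e=[52,4,8] → #
    (6,0)@(13, 1): e=[60,12,-8] → ·
    (3,1)@(7, 3): e=[20,4,40] → #
    (4,1)@(9, 3): e=[28,12,24] → #
    (6,1)@(13, 3): e=[44,28,-8] → ·
    (3,2)@(7, 5): e=[4,20,40] → #
    (6,2)@(13, 5): e=[28,44,-8] → ·
    (3,3)@(7, 7): e=[-12,36,40] → ·
    (4,3)@(9, 7): e=[-4,44,24] → ·
    (5,3)@(11, 7): e=[4,52,8] → #
    (6,3)@(13, 7): e=[12,60,-8] → ·
    (5,4)@(11, 9): e=[-12,68,8] → ·
  covered (8 px):
    · · · · · # · · ·
    · · · # # # · · ·
    · · · # # # · · ·
    · · · · · # · · ·
    · · · · · · · · ·
    · · · · · · · · ·
T3:
  2·area = 14
  edge (1, 9)→(15, 9): d=(14,0) top-left  bias=+0
  edge (15, 9)→(6, 10): d=(-9,1) right/bottom  bias=-1
  edge (6, 10)→(1, 9): d=(-5,-1) top-left  bias=+0
    (0,4)@(1, 9): e=[0,14,0] → #  [on edge]
    (1,4)@(3, 9): e=[0,12,2] → #  [on edge]
    (2,4)@(5, 9): e=[0,10,4] → #  [on edge]
    (3,4)@(7, 9): e=[0,8,6] → #  [on edge]
    (4,4)@(9, 9): e=[0,6,8] → #  [on edge]
    (5,4)@(11, 9): e=[0,4,10] → #  [on edge]
    (6,4)@(13, 9): e=[0,2,12] → #  [on edge]
    (7,4)@(15, 9): e=[0,0,14] → ·  [on edge]
    (8,4)@(17, 9): e=[0,-2,16] → ·  [on edge]
    (0,5)@(1, 11): e=[28,-4,-10] → ·
    (1,5)@(3, 11): e=[28,-6,-8] → ·
    (2,5)@(5, 11): e=[28,-8,-6] → ·
    (5,5)@(11, 11): e=[28,-14,0] → ·  [on edge]
  covered (7 px):
    · · · · · · · · ·
    · · · · · · · · ·
    · · · · · · · · ·
    · · · · · · · · ·
    # # # # # # # · ·
    · · · · · · · · ·

Final: [[0,4],[1,4],[2,4],[3,4],[4,4],[5,4],[6,4]]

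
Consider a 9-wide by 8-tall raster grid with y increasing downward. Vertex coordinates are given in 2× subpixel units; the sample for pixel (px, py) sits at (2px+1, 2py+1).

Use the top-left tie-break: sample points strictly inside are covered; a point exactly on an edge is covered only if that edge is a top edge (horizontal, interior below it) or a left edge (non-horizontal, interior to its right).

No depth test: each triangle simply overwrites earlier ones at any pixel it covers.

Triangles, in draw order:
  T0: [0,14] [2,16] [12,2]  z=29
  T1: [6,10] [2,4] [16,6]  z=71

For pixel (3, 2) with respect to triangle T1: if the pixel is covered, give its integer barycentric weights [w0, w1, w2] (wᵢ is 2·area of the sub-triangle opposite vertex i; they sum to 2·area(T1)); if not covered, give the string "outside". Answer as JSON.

T0:
  2·area = 48  (B↔C swapped to make it positive)
  edge (0, 14)→(12, 2): d=(12,-12) top-left  bias=+0
  edge (12, 2)→(2, 16): d=(-10,14) right/bottom  bias=-1
  edge (2, 16)→(0, 14): d=(-2,-2) top-left  bias=+0
    (6,0)@(13, 1): e=[0,-4,52] → ·  [on edge]
    (5,1)@(11, 3): e=[0,4,44] → █  [on edge]
    (6,1)@(13, 3): e=[24,-24,48] → ·
    (4,2)@(9, 5): e=[0,12,36] → █  [on edge]
    (5,2)@(11, 5): e=[24,-16,40] → ·
    (3,3)@(7, 7): e=[0,20,28] → █  [on edge]
    (4,3)@(9, 7): e=[24,-8,32] → ·
    (2,4)@(5, 9): e=[0,28,20] → █  [on edge]
    (3,4)@(7, 9): e=[24,0,24] → ·  [on edge]
    (1,5)@(3, 11): e=[0,36,12] → █  [on edge]
    (3,5)@(7, 11): e=[48,-20,20] → ·
    (0,6)@(1, 13): e=[0,44,4] → █  [on edge]
    (0,7)@(1, 15): e=[24,24,0] → █  [on edge]
  covered (9 px):
    · · · · · · · · ·
    · · · · · █ · · ·
    · · · · █ · · · ·
    · · · █ · · · · ·
    · · █ · · · · · ·
    · █ █ · · · · · ·
    █ █ · · · · · · ·
    █ · · · · · · · ·
T1:
  2·area = 76
  edge (6, 10)→(2, 4): d=(-4,-6) top-left  bias=+0
  edge (2, 4)→(16, 6): d=(14,2) right/bottom  bias=-1
  edge (16, 6)→(6, 10): d=(-10,4) right/bottom  bias=-1
    (1,2)@(3, 5): e=[2,12,62] → █
    (2,2)@(5, 5): e=[14,8,54] → █
    (3,2)@(7, 5): e=[26,4,46] → █
    (4,2)@(9, 5): e=[38,0,38] → ·  [on edge]
    (1,3)@(3, 7): e=[-6,40,42] → ·
    (2,3)@(5, 7): e=[6,36,34] → █
    (4,3)@(9, 7): e=[30,28,18] → █
    (5,3)@(11, 7): e=[42,24,10] → █
    (6,3)@(13, 7): e=[54,20,2] → █
    (7,3)@(15, 7): e=[66,16,-6] → ·
    (2,4)@(5, 9): e=[-2,64,14] → ·
    (3,4)@(7, 9): e=[10,60,6] → █
  covered (9 px):
    · · · · · · · · ·
    · · · · · · · · ·
    · █ █ █ · · · · ·
    · · █ █ █ █ █ · ·
    · · · █ · · · · ·
    · · · · · · · · ·
    · · · · · · · · ·
    · · · · · · · · ·

Answer: [4,46,26]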